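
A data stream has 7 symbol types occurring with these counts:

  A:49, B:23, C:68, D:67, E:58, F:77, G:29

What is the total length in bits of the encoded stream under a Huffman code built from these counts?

Build the Huffman tree bottom-up:
combine B(23), G(29) → 52
combine A(49), 52 → 101
combine E(58), D(67) → 125
combine C(68), F(77) → 145
combine 101, 125 → 226
combine 145, 226 → 371
The encoded length is the sum of every internal node's weight: 52 + 101 + 125 + 145 + 226 + 371 = 1020 bits.

1020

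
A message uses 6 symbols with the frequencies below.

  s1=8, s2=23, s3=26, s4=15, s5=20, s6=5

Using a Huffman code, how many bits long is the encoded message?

Greedily combine the two least-frequent nodes:
s6(5) + s1(8) → 13
13 + s4(15) → 28
s5(20) + s2(23) → 43
s3(26) + 28 → 54
43 + 54 → 97
The encoded length is the sum of every internal node's weight: 13 + 28 + 43 + 54 + 97 = 235 bits.

235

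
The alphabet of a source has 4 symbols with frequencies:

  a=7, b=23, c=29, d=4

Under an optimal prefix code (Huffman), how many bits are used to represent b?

2

Huffman merges, smallest pair first:
combine d(4), a(7) → 11
combine 11, b(23) → 34
combine c(29), 34 → 63
The subtree containing b is merged 2 times, so code length = 2.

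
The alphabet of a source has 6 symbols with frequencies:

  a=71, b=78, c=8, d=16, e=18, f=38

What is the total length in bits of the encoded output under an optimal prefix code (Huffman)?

Build the Huffman tree bottom-up:
merge c(8) and d(16): 24
merge e(18) and 24: 42
merge f(38) and 42: 80
merge a(71) and b(78): 149
merge 80 and 149: 229
Each symbol's bit-cost is frequency × depth; summing gives 524 bits (equivalently 24 + 42 + 80 + 149 + 229).

524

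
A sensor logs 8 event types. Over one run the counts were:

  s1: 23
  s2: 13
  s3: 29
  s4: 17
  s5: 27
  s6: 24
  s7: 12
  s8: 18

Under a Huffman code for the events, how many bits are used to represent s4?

Repeatedly merge the two smallest:
s7(12) + s2(13) → 25
s4(17) + s8(18) → 35
s1(23) + s6(24) → 47
25 + s5(27) → 52
s3(29) + 35 → 64
47 + 52 → 99
64 + 99 → 163
s4's leaf is at depth 3, giving a 3-bit codeword.

3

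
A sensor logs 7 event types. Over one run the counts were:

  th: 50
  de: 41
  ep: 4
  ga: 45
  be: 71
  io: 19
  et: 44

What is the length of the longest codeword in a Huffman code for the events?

Merge the two lowest-weight nodes at each step:
ep(4) + io(19) → 23
23 + de(41) → 64
et(44) + ga(45) → 89
th(50) + 64 → 114
be(71) + 89 → 160
114 + 160 → 274
Maximum depth reached is 4.

4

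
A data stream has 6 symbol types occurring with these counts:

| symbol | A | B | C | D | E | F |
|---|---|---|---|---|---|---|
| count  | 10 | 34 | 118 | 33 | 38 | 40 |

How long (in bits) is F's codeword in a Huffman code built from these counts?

3

Repeatedly merge the two smallest:
merge A(10) and D(33): 43
merge B(34) and E(38): 72
merge F(40) and 43: 83
merge 72 and 83: 155
merge C(118) and 155: 273
F sits 3 levels below the root, so its codeword is 3 bits.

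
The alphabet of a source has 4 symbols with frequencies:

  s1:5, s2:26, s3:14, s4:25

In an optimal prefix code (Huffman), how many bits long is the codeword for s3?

Huffman merges, smallest pair first:
combine s1(5), s3(14) → 19
combine 19, s4(25) → 44
combine s2(26), 44 → 70
The subtree containing s3 is merged 3 times, so code length = 3.

3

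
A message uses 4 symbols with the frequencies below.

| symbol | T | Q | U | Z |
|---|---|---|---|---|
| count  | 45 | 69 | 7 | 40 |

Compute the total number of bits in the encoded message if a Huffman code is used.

Build the Huffman tree bottom-up:
U(7) + Z(40) → 47
T(45) + 47 → 92
Q(69) + 92 → 161
Total encoded bits = sum of merged weights = 47 + 92 + 161 = 300.

300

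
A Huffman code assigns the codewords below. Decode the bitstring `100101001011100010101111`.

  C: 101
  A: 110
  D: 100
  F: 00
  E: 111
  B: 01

DCFCAFCBE

Read left to right; each codeword is recognised as soon as it completes (prefix code):
  100→D | 101→C | 00→F | 101→C | 110→A | 00→F | 101→C | 01→B | 111→E
Decoded message: DCFCAFCBE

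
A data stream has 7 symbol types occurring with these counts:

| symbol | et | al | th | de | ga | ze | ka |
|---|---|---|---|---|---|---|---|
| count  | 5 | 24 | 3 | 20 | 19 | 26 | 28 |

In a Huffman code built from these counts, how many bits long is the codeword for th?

4

Build the tree from the bottom:
merge th(3) and et(5): 8
merge 8 and ga(19): 27
merge de(20) and al(24): 44
merge ze(26) and 27: 53
merge ka(28) and 44: 72
merge 53 and 72: 125
th's leaf is at depth 4, giving a 4-bit codeword.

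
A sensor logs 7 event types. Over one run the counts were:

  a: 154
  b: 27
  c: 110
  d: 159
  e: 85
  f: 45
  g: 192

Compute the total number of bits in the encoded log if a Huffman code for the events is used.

Build the Huffman tree bottom-up:
combine b(27), f(45) → 72
combine 72, e(85) → 157
combine c(110), a(154) → 264
combine 157, d(159) → 316
combine g(192), 264 → 456
combine 316, 456 → 772
Each symbol's bit-cost is frequency × depth; summing gives 2037 bits (equivalently 72 + 157 + 264 + 316 + 456 + 772).

2037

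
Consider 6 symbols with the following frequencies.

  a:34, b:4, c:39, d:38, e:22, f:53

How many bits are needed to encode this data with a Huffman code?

Merge the two smallest weights repeatedly:
b(4) + e(22) → 26
26 + a(34) → 60
d(38) + c(39) → 77
f(53) + 60 → 113
77 + 113 → 190
Total encoded bits = sum of merged weights = 26 + 60 + 77 + 113 + 190 = 466.

466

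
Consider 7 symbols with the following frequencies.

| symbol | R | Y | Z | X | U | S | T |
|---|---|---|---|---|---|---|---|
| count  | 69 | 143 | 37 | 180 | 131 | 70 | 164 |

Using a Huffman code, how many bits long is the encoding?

Greedily combine the two least-frequent nodes:
merge Z(37) and R(69): 106
merge S(70) and 106: 176
merge U(131) and Y(143): 274
merge T(164) and 176: 340
merge X(180) and 274: 454
merge 340 and 454: 794
Total encoded bits = sum of merged weights = 106 + 176 + 274 + 340 + 454 + 794 = 2144.

2144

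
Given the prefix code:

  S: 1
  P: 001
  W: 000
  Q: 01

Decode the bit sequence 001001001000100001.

PPPWSWQ

Read left to right; each codeword is recognised as soon as it completes (prefix code):
  001→P | 001→P | 001→P | 000→W | 1→S | 000→W | 01→Q
Decoded message: PPPWSWQ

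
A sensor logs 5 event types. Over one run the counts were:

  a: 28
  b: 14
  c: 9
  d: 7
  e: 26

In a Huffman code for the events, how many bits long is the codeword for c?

3

Repeatedly merge the two smallest:
d(7) + c(9) → 16
b(14) + 16 → 30
e(26) + a(28) → 54
30 + 54 → 84
c sits 3 levels below the root, so its codeword is 3 bits.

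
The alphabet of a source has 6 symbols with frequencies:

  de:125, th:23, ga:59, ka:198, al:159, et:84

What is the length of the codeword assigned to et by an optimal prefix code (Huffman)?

3

Huffman merges, smallest pair first:
th(23) + ga(59) → 82
82 + et(84) → 166
de(125) + al(159) → 284
166 + ka(198) → 364
284 + 364 → 648
et's leaf is at depth 3, giving a 3-bit codeword.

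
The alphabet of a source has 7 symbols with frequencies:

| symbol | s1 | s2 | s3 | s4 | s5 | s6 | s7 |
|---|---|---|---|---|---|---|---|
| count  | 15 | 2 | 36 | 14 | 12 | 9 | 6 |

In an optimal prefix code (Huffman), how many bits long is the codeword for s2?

5

Huffman merges, smallest pair first:
combine s2(2), s7(6) → 8
combine 8, s6(9) → 17
combine s5(12), s4(14) → 26
combine s1(15), 17 → 32
combine 26, 32 → 58
combine s3(36), 58 → 94
s2 sits 5 levels below the root, so its codeword is 5 bits.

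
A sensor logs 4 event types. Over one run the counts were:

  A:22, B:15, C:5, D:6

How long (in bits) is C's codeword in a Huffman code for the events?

Huffman merges, smallest pair first:
merge C(5) and D(6): 11
merge 11 and B(15): 26
merge A(22) and 26: 48
C sits 3 levels below the root, so its codeword is 3 bits.

3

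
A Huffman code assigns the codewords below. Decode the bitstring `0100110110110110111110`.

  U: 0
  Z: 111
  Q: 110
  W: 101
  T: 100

Read left to right; each codeword is recognised as soon as it completes (prefix code):
  0→U | 100→T | 110→Q | 110→Q | 110→Q | 110→Q | 111→Z | 110→Q
Decoded message: UTQQQQZQ

UTQQQQZQ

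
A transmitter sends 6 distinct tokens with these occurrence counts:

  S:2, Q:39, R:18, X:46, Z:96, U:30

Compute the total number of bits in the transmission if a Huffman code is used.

521

Greedily combine the two least-frequent nodes:
combine S(2), R(18) → 20
combine 20, U(30) → 50
combine Q(39), X(46) → 85
combine 50, 85 → 135
combine Z(96), 135 → 231
The encoded length is the sum of every internal node's weight: 20 + 50 + 85 + 135 + 231 = 521 bits.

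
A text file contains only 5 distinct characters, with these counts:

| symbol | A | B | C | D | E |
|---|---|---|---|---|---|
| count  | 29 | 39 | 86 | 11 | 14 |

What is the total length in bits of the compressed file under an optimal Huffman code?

351

Merge the two smallest weights repeatedly:
combine D(11), E(14) → 25
combine 25, A(29) → 54
combine B(39), 54 → 93
combine C(86), 93 → 179
The encoded length is the sum of every internal node's weight: 25 + 54 + 93 + 179 = 351 bits.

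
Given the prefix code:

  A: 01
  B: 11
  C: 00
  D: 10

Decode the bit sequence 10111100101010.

DBBCDDD

Read left to right; each codeword is recognised as soon as it completes (prefix code):
  10→D | 11→B | 11→B | 00→C | 10→D | 10→D | 10→D
Decoded message: DBBCDDD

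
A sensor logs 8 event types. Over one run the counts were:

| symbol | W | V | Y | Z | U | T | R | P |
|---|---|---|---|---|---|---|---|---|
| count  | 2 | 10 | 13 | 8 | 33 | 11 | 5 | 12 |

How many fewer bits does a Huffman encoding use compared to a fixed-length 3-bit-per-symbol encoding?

26

Fixed-length: 3 bits × 94 symbols = 282 bits.
Huffman merges:
merge W(2) and R(5): 7
merge 7 and Z(8): 15
merge V(10) and T(11): 21
merge P(12) and Y(13): 25
merge 15 and 21: 36
merge 25 and U(33): 58
merge 36 and 58: 94
Huffman total = 7 + 15 + 21 + 25 + 36 + 58 + 94 = 256 bits.
Saving = 282 − 256 = 26 bits.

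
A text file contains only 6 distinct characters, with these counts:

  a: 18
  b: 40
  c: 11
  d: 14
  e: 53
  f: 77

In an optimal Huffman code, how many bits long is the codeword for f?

Build the tree from the bottom:
merge c(11) and d(14): 25
merge a(18) and 25: 43
merge b(40) and 43: 83
merge e(53) and f(77): 130
merge 83 and 130: 213
f sits 2 levels below the root, so its codeword is 2 bits.

2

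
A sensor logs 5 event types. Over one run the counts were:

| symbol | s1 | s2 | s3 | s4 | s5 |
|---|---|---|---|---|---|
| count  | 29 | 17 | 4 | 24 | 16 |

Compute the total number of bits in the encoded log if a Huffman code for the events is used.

200

Greedily combine the two least-frequent nodes:
merge s3(4) and s5(16): 20
merge s2(17) and 20: 37
merge s4(24) and s1(29): 53
merge 37 and 53: 90
The encoded length is the sum of every internal node's weight: 20 + 37 + 53 + 90 = 200 bits.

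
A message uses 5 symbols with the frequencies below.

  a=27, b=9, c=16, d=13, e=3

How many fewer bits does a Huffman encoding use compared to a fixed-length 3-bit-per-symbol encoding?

Fixed-length: 3 bits × 68 symbols = 204 bits.
Huffman merges:
e(3) + b(9) → 12
12 + d(13) → 25
c(16) + 25 → 41
a(27) + 41 → 68
Huffman total = 12 + 25 + 41 + 68 = 146 bits.
Saving = 204 − 146 = 58 bits.

58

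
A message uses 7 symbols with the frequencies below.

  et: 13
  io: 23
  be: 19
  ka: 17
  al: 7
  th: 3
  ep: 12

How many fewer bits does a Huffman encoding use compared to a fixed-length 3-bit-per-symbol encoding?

Fixed-length: 3 bits × 94 symbols = 282 bits.
Huffman merges:
combine th(3), al(7) → 10
combine 10, ep(12) → 22
combine et(13), ka(17) → 30
combine be(19), 22 → 41
combine io(23), 30 → 53
combine 41, 53 → 94
Huffman total = 10 + 22 + 30 + 41 + 53 + 94 = 250 bits.
Saving = 282 − 250 = 32 bits.

32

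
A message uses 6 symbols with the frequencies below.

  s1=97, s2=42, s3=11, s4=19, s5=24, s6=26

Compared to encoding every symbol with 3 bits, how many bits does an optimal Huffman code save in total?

164

Fixed-length: 3 bits × 219 symbols = 657 bits.
Huffman merges:
merge s3(11) and s4(19): 30
merge s5(24) and s6(26): 50
merge 30 and s2(42): 72
merge 50 and 72: 122
merge s1(97) and 122: 219
Huffman total = 30 + 50 + 72 + 122 + 219 = 493 bits.
Saving = 657 − 493 = 164 bits.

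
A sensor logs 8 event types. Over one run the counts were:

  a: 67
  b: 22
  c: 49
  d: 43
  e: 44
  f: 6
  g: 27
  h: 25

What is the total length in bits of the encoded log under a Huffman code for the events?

Greedily combine the two least-frequent nodes:
f(6) + b(22) → 28
h(25) + g(27) → 52
28 + d(43) → 71
e(44) + c(49) → 93
52 + a(67) → 119
71 + 93 → 164
119 + 164 → 283
Each symbol's bit-cost is frequency × depth; summing gives 810 bits (equivalently 28 + 52 + 71 + 93 + 119 + 164 + 283).

810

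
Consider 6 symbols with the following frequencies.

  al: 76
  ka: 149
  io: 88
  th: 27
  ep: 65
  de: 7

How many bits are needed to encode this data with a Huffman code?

957

Merge the two smallest weights repeatedly:
combine de(7), th(27) → 34
combine 34, ep(65) → 99
combine al(76), io(88) → 164
combine 99, ka(149) → 248
combine 164, 248 → 412
Each symbol's bit-cost is frequency × depth; summing gives 957 bits (equivalently 34 + 99 + 164 + 248 + 412).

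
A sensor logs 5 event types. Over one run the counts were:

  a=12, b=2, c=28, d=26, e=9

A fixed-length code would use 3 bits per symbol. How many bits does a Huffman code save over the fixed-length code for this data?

71

Fixed-length: 3 bits × 77 symbols = 231 bits.
Huffman merges:
merge b(2) and e(9): 11
merge 11 and a(12): 23
merge 23 and d(26): 49
merge c(28) and 49: 77
Huffman total = 11 + 23 + 49 + 77 = 160 bits.
Saving = 231 − 160 = 71 bits.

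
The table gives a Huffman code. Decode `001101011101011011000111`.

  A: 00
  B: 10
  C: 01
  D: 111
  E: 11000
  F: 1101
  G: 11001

AFCFCBED

Read left to right; each codeword is recognised as soon as it completes (prefix code):
  00→A | 1101→F | 01→C | 1101→F | 01→C | 10→B | 11000→E | 111→D
Decoded message: AFCFCBED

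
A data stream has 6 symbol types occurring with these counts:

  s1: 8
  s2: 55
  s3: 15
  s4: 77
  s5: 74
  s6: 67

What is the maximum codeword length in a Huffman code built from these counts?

4

Merge the two lowest-weight nodes at each step:
s1(8) + s3(15) → 23
23 + s2(55) → 78
s6(67) + s5(74) → 141
s4(77) + 78 → 155
141 + 155 → 296
The rarest symbols sit at the bottom; the longest codeword is 4 bits.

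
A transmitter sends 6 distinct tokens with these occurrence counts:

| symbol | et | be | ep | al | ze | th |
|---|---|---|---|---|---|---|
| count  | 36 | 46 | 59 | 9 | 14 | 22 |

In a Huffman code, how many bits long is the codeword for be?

2

Repeatedly merge the two smallest:
merge al(9) and ze(14): 23
merge th(22) and 23: 45
merge et(36) and 45: 81
merge be(46) and ep(59): 105
merge 81 and 105: 186
The subtree containing be is merged 2 times, so code length = 2.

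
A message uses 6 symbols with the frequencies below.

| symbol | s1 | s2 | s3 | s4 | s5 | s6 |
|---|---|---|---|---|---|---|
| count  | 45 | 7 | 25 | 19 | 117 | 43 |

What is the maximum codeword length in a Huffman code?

Merge the two lowest-weight nodes at each step:
combine s2(7), s4(19) → 26
combine s3(25), 26 → 51
combine s6(43), s1(45) → 88
combine 51, 88 → 139
combine s5(117), 139 → 256
The rarest symbols sit at the bottom; the longest codeword is 4 bits.

4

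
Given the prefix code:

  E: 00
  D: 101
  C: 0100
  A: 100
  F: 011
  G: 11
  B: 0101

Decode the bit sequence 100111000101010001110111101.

AGABCFDGD

Read left to right; each codeword is recognised as soon as it completes (prefix code):
  100→A | 11→G | 100→A | 0101→B | 0100→C | 011→F | 101→D | 11→G | 101→D
Decoded message: AGABCFDGD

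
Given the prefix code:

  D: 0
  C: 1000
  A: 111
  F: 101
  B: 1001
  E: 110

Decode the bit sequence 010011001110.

Read left to right; each codeword is recognised as soon as it completes (prefix code):
  0→D | 1001→B | 1001→B | 110→E
Decoded message: DBBE

DBBE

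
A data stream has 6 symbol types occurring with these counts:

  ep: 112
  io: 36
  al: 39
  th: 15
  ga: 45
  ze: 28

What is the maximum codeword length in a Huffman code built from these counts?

4

Merge the two lowest-weight nodes at each step:
th(15) + ze(28) → 43
io(36) + al(39) → 75
43 + ga(45) → 88
75 + 88 → 163
ep(112) + 163 → 275
The first pair merged (th, ze) ends up deepest, at depth 4.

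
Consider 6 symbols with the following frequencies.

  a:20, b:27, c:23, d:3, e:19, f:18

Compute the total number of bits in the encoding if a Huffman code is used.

280

Greedily combine the two least-frequent nodes:
d(3) + f(18) → 21
e(19) + a(20) → 39
21 + c(23) → 44
b(27) + 39 → 66
44 + 66 → 110
Each symbol's bit-cost is frequency × depth; summing gives 280 bits (equivalently 21 + 39 + 44 + 66 + 110).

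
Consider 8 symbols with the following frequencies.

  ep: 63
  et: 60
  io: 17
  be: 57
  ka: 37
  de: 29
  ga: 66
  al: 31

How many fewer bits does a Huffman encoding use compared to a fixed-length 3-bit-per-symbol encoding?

Fixed-length: 3 bits × 360 symbols = 1080 bits.
Huffman merges:
io(17) + de(29) → 46
al(31) + ka(37) → 68
46 + be(57) → 103
et(60) + ep(63) → 123
ga(66) + 68 → 134
103 + 123 → 226
134 + 226 → 360
Huffman total = 46 + 68 + 103 + 123 + 134 + 226 + 360 = 1060 bits.
Saving = 1080 − 1060 = 20 bits.

20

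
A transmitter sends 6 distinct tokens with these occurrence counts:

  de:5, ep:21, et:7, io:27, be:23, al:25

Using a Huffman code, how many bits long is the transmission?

Greedily combine the two least-frequent nodes:
combine de(5), et(7) → 12
combine 12, ep(21) → 33
combine be(23), al(25) → 48
combine io(27), 33 → 60
combine 48, 60 → 108
The encoded length is the sum of every internal node's weight: 12 + 33 + 48 + 60 + 108 = 261 bits.

261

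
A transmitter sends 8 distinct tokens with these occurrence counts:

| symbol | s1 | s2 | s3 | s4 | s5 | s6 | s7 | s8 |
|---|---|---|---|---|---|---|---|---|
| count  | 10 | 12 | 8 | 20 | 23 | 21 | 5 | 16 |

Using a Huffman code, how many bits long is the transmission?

335

Greedily combine the two least-frequent nodes:
merge s7(5) and s3(8): 13
merge s1(10) and s2(12): 22
merge 13 and s8(16): 29
merge s4(20) and s6(21): 41
merge 22 and s5(23): 45
merge 29 and 41: 70
merge 45 and 70: 115
Each symbol's bit-cost is frequency × depth; summing gives 335 bits (equivalently 13 + 22 + 29 + 41 + 45 + 70 + 115).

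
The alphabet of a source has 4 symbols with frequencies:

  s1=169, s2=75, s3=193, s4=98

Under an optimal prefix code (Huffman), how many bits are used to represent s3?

Huffman merges, smallest pair first:
combine s2(75), s4(98) → 173
combine s1(169), 173 → 342
combine s3(193), 342 → 535
s3 is merged only at the final step, so code length = 1.

1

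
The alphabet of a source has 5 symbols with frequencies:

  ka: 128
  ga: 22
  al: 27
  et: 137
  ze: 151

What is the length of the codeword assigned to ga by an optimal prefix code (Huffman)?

3

Build the tree from the bottom:
combine ga(22), al(27) → 49
combine 49, ka(128) → 177
combine et(137), ze(151) → 288
combine 177, 288 → 465
ga sits 3 levels below the root, so its codeword is 3 bits.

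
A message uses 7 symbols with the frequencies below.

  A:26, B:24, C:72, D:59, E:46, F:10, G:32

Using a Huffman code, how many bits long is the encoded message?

710

Merge the two smallest weights repeatedly:
combine F(10), B(24) → 34
combine A(26), G(32) → 58
combine 34, E(46) → 80
combine 58, D(59) → 117
combine C(72), 80 → 152
combine 117, 152 → 269
Each symbol's bit-cost is frequency × depth; summing gives 710 bits (equivalently 34 + 58 + 80 + 117 + 152 + 269).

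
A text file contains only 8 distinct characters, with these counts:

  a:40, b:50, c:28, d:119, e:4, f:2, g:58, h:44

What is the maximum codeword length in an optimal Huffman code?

5

Merge the two lowest-weight nodes at each step:
combine f(2), e(4) → 6
combine 6, c(28) → 34
combine 34, a(40) → 74
combine h(44), b(50) → 94
combine g(58), 74 → 132
combine 94, d(119) → 213
combine 132, 213 → 345
The rarest symbols sit at the bottom; the longest codeword is 5 bits.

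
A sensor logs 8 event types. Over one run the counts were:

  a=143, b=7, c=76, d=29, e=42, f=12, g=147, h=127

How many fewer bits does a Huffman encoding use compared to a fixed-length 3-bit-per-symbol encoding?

260

Fixed-length: 3 bits × 583 symbols = 1749 bits.
Huffman merges:
combine b(7), f(12) → 19
combine 19, d(29) → 48
combine e(42), 48 → 90
combine c(76), 90 → 166
combine h(127), a(143) → 270
combine g(147), 166 → 313
combine 270, 313 → 583
Huffman total = 19 + 48 + 90 + 166 + 270 + 313 + 583 = 1489 bits.
Saving = 1749 − 1489 = 260 bits.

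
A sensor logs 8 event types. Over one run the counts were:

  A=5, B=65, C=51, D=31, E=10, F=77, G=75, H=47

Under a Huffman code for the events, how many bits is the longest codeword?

Merge the two lowest-weight nodes at each step:
merge A(5) and E(10): 15
merge 15 and D(31): 46
merge 46 and H(47): 93
merge C(51) and B(65): 116
merge G(75) and F(77): 152
merge 93 and 116: 209
merge 152 and 209: 361
The rarest symbols sit at the bottom; the longest codeword is 5 bits.

5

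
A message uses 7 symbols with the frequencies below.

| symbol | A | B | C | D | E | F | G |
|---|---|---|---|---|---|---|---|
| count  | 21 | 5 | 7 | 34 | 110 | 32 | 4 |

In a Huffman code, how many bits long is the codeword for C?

Build the tree from the bottom:
G(4) + B(5) → 9
C(7) + 9 → 16
16 + A(21) → 37
F(32) + D(34) → 66
37 + 66 → 103
103 + E(110) → 213
C's leaf is at depth 4, giving a 4-bit codeword.

4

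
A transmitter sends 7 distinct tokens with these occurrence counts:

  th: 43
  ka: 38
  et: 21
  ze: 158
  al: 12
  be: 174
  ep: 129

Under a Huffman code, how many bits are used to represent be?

Repeatedly merge the two smallest:
combine al(12), et(21) → 33
combine 33, ka(38) → 71
combine th(43), 71 → 114
combine 114, ep(129) → 243
combine ze(158), be(174) → 332
combine 243, 332 → 575
be sits 2 levels below the root, so its codeword is 2 bits.

2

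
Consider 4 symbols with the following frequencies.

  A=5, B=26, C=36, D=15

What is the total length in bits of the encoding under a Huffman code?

148

Merge the two smallest weights repeatedly:
A(5) + D(15) → 20
20 + B(26) → 46
C(36) + 46 → 82
Total encoded bits = sum of merged weights = 20 + 46 + 82 = 148.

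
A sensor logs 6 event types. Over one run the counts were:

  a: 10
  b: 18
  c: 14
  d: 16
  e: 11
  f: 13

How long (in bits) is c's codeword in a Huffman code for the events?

Build the tree from the bottom:
merge a(10) and e(11): 21
merge f(13) and c(14): 27
merge d(16) and b(18): 34
merge 21 and 27: 48
merge 34 and 48: 82
c sits 3 levels below the root, so its codeword is 3 bits.

3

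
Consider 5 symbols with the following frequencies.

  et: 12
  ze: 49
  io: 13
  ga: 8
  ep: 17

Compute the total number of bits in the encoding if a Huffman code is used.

199

Build the Huffman tree bottom-up:
combine ga(8), et(12) → 20
combine io(13), ep(17) → 30
combine 20, 30 → 50
combine ze(49), 50 → 99
The encoded length is the sum of every internal node's weight: 20 + 30 + 50 + 99 = 199 bits.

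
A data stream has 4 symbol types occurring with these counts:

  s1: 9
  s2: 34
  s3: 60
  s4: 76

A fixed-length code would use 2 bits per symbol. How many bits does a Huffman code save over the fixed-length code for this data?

Fixed-length: 2 bits × 179 symbols = 358 bits.
Huffman merges:
merge s1(9) and s2(34): 43
merge 43 and s3(60): 103
merge s4(76) and 103: 179
Huffman total = 43 + 103 + 179 = 325 bits.
Saving = 358 − 325 = 33 bits.

33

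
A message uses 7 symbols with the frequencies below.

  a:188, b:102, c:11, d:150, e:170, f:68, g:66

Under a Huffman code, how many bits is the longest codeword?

5

Merge the two lowest-weight nodes at each step:
combine c(11), g(66) → 77
combine f(68), 77 → 145
combine b(102), 145 → 247
combine d(150), e(170) → 320
combine a(188), 247 → 435
combine 320, 435 → 755
Maximum depth reached is 5.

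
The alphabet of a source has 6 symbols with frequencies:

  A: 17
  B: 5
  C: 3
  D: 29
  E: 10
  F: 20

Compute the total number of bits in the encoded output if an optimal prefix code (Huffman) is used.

194

Greedily combine the two least-frequent nodes:
merge C(3) and B(5): 8
merge 8 and E(10): 18
merge A(17) and 18: 35
merge F(20) and D(29): 49
merge 35 and 49: 84
Each symbol's bit-cost is frequency × depth; summing gives 194 bits (equivalently 8 + 18 + 35 + 49 + 84).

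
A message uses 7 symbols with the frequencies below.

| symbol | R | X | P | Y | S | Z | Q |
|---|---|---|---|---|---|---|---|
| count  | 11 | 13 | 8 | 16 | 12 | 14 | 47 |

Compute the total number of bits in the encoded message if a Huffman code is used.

Build the Huffman tree bottom-up:
merge P(8) and R(11): 19
merge S(12) and X(13): 25
merge Z(14) and Y(16): 30
merge 19 and 25: 44
merge 30 and 44: 74
merge Q(47) and 74: 121
Total encoded bits = sum of merged weights = 19 + 25 + 30 + 44 + 74 + 121 = 313.

313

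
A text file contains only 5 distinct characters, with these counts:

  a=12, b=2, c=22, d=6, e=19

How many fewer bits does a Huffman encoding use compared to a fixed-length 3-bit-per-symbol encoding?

Fixed-length: 3 bits × 61 symbols = 183 bits.
Huffman merges:
b(2) + d(6) → 8
8 + a(12) → 20
e(19) + 20 → 39
c(22) + 39 → 61
Huffman total = 8 + 20 + 39 + 61 = 128 bits.
Saving = 183 − 128 = 55 bits.

55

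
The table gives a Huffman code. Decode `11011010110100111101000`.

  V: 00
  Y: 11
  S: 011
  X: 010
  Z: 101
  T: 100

Read left to right; each codeword is recognised as soon as it completes (prefix code):
  11→Y | 011→S | 010→X | 11→Y | 010→X | 011→S | 11→Y | 010→X | 00→V
Decoded message: YSXYXSYXV

YSXYXSYXV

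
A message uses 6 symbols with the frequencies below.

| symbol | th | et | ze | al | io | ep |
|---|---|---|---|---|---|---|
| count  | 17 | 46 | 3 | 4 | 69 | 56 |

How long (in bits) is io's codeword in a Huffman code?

Repeatedly merge the two smallest:
combine ze(3), al(4) → 7
combine 7, th(17) → 24
combine 24, et(46) → 70
combine ep(56), io(69) → 125
combine 70, 125 → 195
The subtree containing io is merged 2 times, so code length = 2.

2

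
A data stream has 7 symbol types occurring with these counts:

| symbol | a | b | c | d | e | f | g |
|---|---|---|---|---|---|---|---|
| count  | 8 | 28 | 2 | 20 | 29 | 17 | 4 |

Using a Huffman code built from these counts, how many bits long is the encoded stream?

Build the Huffman tree bottom-up:
merge c(2) and g(4): 6
merge 6 and a(8): 14
merge 14 and f(17): 31
merge d(20) and b(28): 48
merge e(29) and 31: 60
merge 48 and 60: 108
The encoded length is the sum of every internal node's weight: 6 + 14 + 31 + 48 + 60 + 108 = 267 bits.

267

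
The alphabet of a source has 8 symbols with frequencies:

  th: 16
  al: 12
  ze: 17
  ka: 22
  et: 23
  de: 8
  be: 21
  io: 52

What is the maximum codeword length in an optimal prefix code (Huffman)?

4

Merge the two lowest-weight nodes at each step:
combine de(8), al(12) → 20
combine th(16), ze(17) → 33
combine 20, be(21) → 41
combine ka(22), et(23) → 45
combine 33, 41 → 74
combine 45, io(52) → 97
combine 74, 97 → 171
Maximum depth reached is 4.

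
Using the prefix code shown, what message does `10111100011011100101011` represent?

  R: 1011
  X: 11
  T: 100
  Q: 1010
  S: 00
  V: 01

Read left to right; each codeword is recognised as soon as it completes (prefix code):
  1011→R | 11→X | 00→S | 01→V | 1011→R | 100→T | 1010→Q | 11→X
Decoded message: RXSVRTQX

RXSVRTQX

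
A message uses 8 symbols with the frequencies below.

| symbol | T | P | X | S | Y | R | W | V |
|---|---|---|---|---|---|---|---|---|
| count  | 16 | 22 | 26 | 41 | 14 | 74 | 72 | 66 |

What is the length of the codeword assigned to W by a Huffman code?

Build the tree from the bottom:
merge Y(14) and T(16): 30
merge P(22) and X(26): 48
merge 30 and S(41): 71
merge 48 and V(66): 114
merge 71 and W(72): 143
merge R(74) and 114: 188
merge 143 and 188: 331
W's leaf is at depth 2, giving a 2-bit codeword.

2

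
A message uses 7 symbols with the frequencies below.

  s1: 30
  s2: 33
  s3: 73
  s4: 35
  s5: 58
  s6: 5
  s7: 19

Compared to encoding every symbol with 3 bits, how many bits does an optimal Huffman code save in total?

107

Fixed-length: 3 bits × 253 symbols = 759 bits.
Huffman merges:
combine s6(5), s7(19) → 24
combine 24, s1(30) → 54
combine s2(33), s4(35) → 68
combine 54, s5(58) → 112
combine 68, s3(73) → 141
combine 112, 141 → 253
Huffman total = 24 + 54 + 68 + 112 + 141 + 253 = 652 bits.
Saving = 759 − 652 = 107 bits.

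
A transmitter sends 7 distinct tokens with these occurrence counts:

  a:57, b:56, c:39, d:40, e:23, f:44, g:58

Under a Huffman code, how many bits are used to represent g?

Repeatedly merge the two smallest:
e(23) + c(39) → 62
d(40) + f(44) → 84
b(56) + a(57) → 113
g(58) + 62 → 120
84 + 113 → 197
120 + 197 → 317
g's leaf is at depth 2, giving a 2-bit codeword.

2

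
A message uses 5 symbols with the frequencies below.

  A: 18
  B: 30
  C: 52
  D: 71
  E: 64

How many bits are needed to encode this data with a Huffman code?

Merge the two smallest weights repeatedly:
merge A(18) and B(30): 48
merge 48 and C(52): 100
merge E(64) and D(71): 135
merge 100 and 135: 235
Each symbol's bit-cost is frequency × depth; summing gives 518 bits (equivalently 48 + 100 + 135 + 235).

518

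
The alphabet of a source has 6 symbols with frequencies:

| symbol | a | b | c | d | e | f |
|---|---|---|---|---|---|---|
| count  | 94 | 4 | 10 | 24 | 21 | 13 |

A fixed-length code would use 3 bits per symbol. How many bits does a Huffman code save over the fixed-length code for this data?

174

Fixed-length: 3 bits × 166 symbols = 498 bits.
Huffman merges:
merge b(4) and c(10): 14
merge f(13) and 14: 27
merge e(21) and d(24): 45
merge 27 and 45: 72
merge 72 and a(94): 166
Huffman total = 14 + 27 + 45 + 72 + 166 = 324 bits.
Saving = 498 − 324 = 174 bits.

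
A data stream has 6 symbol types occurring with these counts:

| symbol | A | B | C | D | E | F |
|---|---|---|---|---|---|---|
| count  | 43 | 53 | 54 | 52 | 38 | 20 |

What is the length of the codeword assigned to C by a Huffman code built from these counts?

2

Repeatedly merge the two smallest:
combine F(20), E(38) → 58
combine A(43), D(52) → 95
combine B(53), C(54) → 107
combine 58, 95 → 153
combine 107, 153 → 260
The subtree containing C is merged 2 times, so code length = 2.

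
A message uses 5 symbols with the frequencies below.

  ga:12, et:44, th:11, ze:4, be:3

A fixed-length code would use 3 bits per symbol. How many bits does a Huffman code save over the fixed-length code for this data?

Fixed-length: 3 bits × 74 symbols = 222 bits.
Huffman merges:
be(3) + ze(4) → 7
7 + th(11) → 18
ga(12) + 18 → 30
30 + et(44) → 74
Huffman total = 7 + 18 + 30 + 74 = 129 bits.
Saving = 222 − 129 = 93 bits.

93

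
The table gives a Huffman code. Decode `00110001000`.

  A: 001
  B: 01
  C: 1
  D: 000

Read left to right; each codeword is recognised as soon as it completes (prefix code):
  001→A | 1→C | 000→D | 1→C | 000→D
Decoded message: ACDCD

ACDCD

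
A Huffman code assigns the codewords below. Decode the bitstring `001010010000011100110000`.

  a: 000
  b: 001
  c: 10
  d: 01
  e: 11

bdbabebca

Read left to right; each codeword is recognised as soon as it completes (prefix code):
  001→b | 01→d | 001→b | 000→a | 001→b | 11→e | 001→b | 10→c | 000→a
Decoded message: bdbabebca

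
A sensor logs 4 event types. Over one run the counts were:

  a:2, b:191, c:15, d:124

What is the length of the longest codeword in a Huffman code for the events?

Merge the two lowest-weight nodes at each step:
merge a(2) and c(15): 17
merge 17 and d(124): 141
merge 141 and b(191): 332
Maximum depth reached is 3.

3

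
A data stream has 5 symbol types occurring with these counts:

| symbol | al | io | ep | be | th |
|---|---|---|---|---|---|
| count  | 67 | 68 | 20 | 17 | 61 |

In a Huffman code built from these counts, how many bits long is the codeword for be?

3

Repeatedly merge the two smallest:
be(17) + ep(20) → 37
37 + th(61) → 98
al(67) + io(68) → 135
98 + 135 → 233
be's leaf is at depth 3, giving a 3-bit codeword.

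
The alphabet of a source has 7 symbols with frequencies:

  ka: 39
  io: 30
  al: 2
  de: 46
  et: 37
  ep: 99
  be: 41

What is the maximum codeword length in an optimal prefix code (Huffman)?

4

Merge the two lowest-weight nodes at each step:
combine al(2), io(30) → 32
combine 32, et(37) → 69
combine ka(39), be(41) → 80
combine de(46), 69 → 115
combine 80, ep(99) → 179
combine 115, 179 → 294
The rarest symbols sit at the bottom; the longest codeword is 4 bits.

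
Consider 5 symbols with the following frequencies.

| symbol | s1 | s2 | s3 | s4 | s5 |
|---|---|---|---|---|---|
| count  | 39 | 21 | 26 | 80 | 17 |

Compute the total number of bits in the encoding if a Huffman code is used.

Merge the two smallest weights repeatedly:
merge s5(17) and s2(21): 38
merge s3(26) and 38: 64
merge s1(39) and 64: 103
merge s4(80) and 103: 183
The encoded length is the sum of every internal node's weight: 38 + 64 + 103 + 183 = 388 bits.

388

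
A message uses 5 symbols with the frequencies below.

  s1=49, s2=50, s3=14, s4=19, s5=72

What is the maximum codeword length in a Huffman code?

Merge the two lowest-weight nodes at each step:
s3(14) + s4(19) → 33
33 + s1(49) → 82
s2(50) + s5(72) → 122
82 + 122 → 204
Maximum depth reached is 3.

3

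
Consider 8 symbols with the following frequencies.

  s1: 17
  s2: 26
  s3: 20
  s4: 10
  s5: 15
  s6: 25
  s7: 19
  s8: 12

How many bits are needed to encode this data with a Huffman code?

Build the Huffman tree bottom-up:
merge s4(10) and s8(12): 22
merge s5(15) and s1(17): 32
merge s7(19) and s3(20): 39
merge 22 and s6(25): 47
merge s2(26) and 32: 58
merge 39 and 47: 86
merge 58 and 86: 144
The encoded length is the sum of every internal node's weight: 22 + 32 + 39 + 47 + 58 + 86 + 144 = 428 bits.

428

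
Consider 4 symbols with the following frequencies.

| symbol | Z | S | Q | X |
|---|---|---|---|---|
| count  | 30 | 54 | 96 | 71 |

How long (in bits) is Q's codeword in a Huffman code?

Build the tree from the bottom:
merge Z(30) and S(54): 84
merge X(71) and 84: 155
merge Q(96) and 155: 251
Q sits one level below the root: a 1-bit codeword.

1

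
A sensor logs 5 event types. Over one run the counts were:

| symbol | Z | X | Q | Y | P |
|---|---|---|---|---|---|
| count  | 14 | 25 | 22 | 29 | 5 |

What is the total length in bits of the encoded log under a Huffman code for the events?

Build the Huffman tree bottom-up:
merge P(5) and Z(14): 19
merge 19 and Q(22): 41
merge X(25) and Y(29): 54
merge 41 and 54: 95
The encoded length is the sum of every internal node's weight: 19 + 41 + 54 + 95 = 209 bits.

209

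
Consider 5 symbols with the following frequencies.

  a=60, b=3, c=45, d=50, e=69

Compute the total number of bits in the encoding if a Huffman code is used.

Greedily combine the two least-frequent nodes:
combine b(3), c(45) → 48
combine 48, d(50) → 98
combine a(60), e(69) → 129
combine 98, 129 → 227
Each symbol's bit-cost is frequency × depth; summing gives 502 bits (equivalently 48 + 98 + 129 + 227).

502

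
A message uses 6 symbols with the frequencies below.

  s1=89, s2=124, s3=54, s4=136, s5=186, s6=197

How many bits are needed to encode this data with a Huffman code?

Greedily combine the two least-frequent nodes:
combine s3(54), s1(89) → 143
combine s2(124), s4(136) → 260
combine 143, s5(186) → 329
combine s6(197), 260 → 457
combine 329, 457 → 786
Total encoded bits = sum of merged weights = 143 + 260 + 329 + 457 + 786 = 1975.

1975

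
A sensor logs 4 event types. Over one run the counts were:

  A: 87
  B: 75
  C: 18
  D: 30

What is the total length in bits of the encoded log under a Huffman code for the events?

Greedily combine the two least-frequent nodes:
combine C(18), D(30) → 48
combine 48, B(75) → 123
combine A(87), 123 → 210
The encoded length is the sum of every internal node's weight: 48 + 123 + 210 = 381 bits.

381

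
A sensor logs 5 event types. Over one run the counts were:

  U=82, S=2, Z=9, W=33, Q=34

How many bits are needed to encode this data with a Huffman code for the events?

Merge the two smallest weights repeatedly:
S(2) + Z(9) → 11
11 + W(33) → 44
Q(34) + 44 → 78
78 + U(82) → 160
Each symbol's bit-cost is frequency × depth; summing gives 293 bits (equivalently 11 + 44 + 78 + 160).

293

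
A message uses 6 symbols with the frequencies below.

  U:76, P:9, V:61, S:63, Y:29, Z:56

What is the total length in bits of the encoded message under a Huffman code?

Greedily combine the two least-frequent nodes:
combine P(9), Y(29) → 38
combine 38, Z(56) → 94
combine V(61), S(63) → 124
combine U(76), 94 → 170
combine 124, 170 → 294
The encoded length is the sum of every internal node's weight: 38 + 94 + 124 + 170 + 294 = 720 bits.

720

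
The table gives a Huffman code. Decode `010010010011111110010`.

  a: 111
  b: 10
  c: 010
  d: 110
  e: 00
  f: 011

Read left to right; each codeword is recognised as soon as it completes (prefix code):
  010→c | 010→c | 010→c | 011→f | 111→a | 110→d | 010→c
Decoded message: cccfadc

cccfadc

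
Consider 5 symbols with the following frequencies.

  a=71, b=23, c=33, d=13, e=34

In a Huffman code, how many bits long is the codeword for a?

1

Huffman merges, smallest pair first:
combine d(13), b(23) → 36
combine c(33), e(34) → 67
combine 36, 67 → 103
combine a(71), 103 → 174
a sits one level below the root: a 1-bit codeword.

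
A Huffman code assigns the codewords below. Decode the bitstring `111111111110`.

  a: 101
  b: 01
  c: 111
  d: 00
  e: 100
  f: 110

Read left to right; each codeword is recognised as soon as it completes (prefix code):
  111→c | 111→c | 111→c | 110→f
Decoded message: cccf

cccf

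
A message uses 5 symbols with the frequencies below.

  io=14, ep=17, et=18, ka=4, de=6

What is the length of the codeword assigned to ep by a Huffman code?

Repeatedly merge the two smallest:
merge ka(4) and de(6): 10
merge 10 and io(14): 24
merge ep(17) and et(18): 35
merge 24 and 35: 59
ep sits 2 levels below the root, so its codeword is 2 bits.

2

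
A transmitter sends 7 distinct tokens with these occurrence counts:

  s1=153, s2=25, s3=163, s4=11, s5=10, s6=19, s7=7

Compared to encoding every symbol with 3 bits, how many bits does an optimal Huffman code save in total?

Fixed-length: 3 bits × 388 symbols = 1164 bits.
Huffman merges:
s7(7) + s5(10) → 17
s4(11) + 17 → 28
s6(19) + s2(25) → 44
28 + 44 → 72
72 + s1(153) → 225
s3(163) + 225 → 388
Huffman total = 17 + 28 + 44 + 72 + 225 + 388 = 774 bits.
Saving = 1164 − 774 = 390 bits.

390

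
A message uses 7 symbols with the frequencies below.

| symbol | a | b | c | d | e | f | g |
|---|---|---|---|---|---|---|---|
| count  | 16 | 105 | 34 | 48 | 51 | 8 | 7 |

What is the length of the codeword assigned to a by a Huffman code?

4

Huffman merges, smallest pair first:
combine g(7), f(8) → 15
combine 15, a(16) → 31
combine 31, c(34) → 65
combine d(48), e(51) → 99
combine 65, 99 → 164
combine b(105), 164 → 269
a sits 4 levels below the root, so its codeword is 4 bits.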